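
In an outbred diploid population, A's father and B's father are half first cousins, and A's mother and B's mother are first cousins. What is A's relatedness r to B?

0.046875

Independent pedigree routes through distinct common ancestors add.
A and B are related in two ways: half second cousins through their fathers (r = 1/64) and second cousins through their mothers (r = 1/32).
r = 1/64 + 1/32 = 3/64 = 0.046875.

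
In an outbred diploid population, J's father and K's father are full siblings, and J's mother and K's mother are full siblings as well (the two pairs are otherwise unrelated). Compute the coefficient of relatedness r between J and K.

0.25

Wright's path rule: contributions from independent ancestry routes add.
J and K are related in two ways: first cousins through their fathers (r = 1/8) and first cousins through their mothers (r = 1/8) — i.e. double first cousins.
r = 1/8 + 1/8 = 0.25.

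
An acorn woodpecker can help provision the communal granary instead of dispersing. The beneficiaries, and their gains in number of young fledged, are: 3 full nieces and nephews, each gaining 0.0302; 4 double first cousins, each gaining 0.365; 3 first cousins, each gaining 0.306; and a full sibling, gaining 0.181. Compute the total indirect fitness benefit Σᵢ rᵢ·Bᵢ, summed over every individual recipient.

0.5929

r to a full niece or nephew = 1/4 (full aunt/uncle↔niece/nephew: two paths of length 3 through the shared grandparent pair: r = 2·(1/2)^3 = 1/4).
r to a double first cousin = 1/4 (double first cousins share both grandparent pairs — four paths of length 4: r = 4·(1/2)^4 = 1/4).
r to a first cousin = 1/8 (first cousins share one grandparent pair — two paths of length 4: r = 2·(1/2)^4 = 1/8).
r to a full sibling = 1/2 (full sibs share both parents — two paths of length 2: r = 2·(1/2)^2 = 1/2).
Summing one r·B term per recipient: 3·0.25·0.0302 + 4·0.25·0.365 + 3·0.125·0.306 + 1·0.5·0.181 = 0.5929.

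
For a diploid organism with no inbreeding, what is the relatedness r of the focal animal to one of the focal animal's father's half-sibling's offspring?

Each parent–offspring link contributes a factor of 1/2, and independent paths through distinct common ancestors add.
Half first cousins share one grandparent — one path of length 4: r = (1/2)^4 = 1/16.

0.0625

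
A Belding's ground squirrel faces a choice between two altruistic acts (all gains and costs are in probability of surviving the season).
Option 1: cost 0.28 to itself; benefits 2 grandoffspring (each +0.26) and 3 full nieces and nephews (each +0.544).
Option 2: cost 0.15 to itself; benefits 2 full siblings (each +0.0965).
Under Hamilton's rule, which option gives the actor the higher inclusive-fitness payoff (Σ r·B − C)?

Option 1: r to a grandoffspring = 0.25.
Option 1: r to a full niece or nephew = 0.25.
Option 1: Σ r·B − C = (2·0.25·0.26 + 3·0.25·0.544) − 0.28 = 0.258.
Option 2: r to a full sibling = 0.5.
Option 2: Σ r·B − C = (2·0.5·0.0965) − 0.15 = -0.0535.
Option 1 has the higher net inclusive-fitness payoff.

Option 1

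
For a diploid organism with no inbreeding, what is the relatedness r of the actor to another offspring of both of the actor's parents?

0.5

Each parent–offspring link contributes a factor of 1/2, and independent paths through distinct common ancestors add.
Full sibs share both parents — two paths of length 2: r = 2·(1/2)^2 = 1/2.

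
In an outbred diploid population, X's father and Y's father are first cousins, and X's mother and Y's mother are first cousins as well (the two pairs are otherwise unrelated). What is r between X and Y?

0.0625

Wright's path rule: contributions from independent ancestry routes add.
X and Y are related in two ways: second cousins through their fathers (r = 1/32) and second cousins through their mothers (r = 1/32).
r = 1/32 + 1/32 = 1/16 = 0.0625.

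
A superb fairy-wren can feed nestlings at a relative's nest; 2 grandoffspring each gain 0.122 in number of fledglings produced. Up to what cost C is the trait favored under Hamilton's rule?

0.061

r to a grandoffspring = 0.25 (two parent–offspring links: r = (1/2)^2 = 1/4).
Hamilton's rule: n·r·B > C, so the trait is favored while C < n·r·B = 2·0.25·0.122 = 0.061.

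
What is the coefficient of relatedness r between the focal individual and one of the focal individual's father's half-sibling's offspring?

Each parent–offspring link contributes a factor of 1/2, and independent paths through distinct common ancestors add.
Half first cousins share one grandparent — one path of length 4: r = (1/2)^4 = 1/16.

0.0625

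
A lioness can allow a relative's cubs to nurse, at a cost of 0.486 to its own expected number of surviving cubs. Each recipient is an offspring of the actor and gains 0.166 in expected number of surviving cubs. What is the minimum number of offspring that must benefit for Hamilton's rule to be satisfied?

r to an offspring = 1/2 (one parent–offspring link: r = (1/2)^1 = 1/2).
Hamilton's rule: n·r·B > C  ⇒  n > C/(r·B) = 0.486/(0.5·0.166) = 5.855.
The smallest integer exceeding 5.855 is 6.

6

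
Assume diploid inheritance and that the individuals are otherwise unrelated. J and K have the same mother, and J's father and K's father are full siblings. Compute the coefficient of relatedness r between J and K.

Wright's path rule: contributions from independent ancestry routes add.
J and K are related in two ways: half-sibs through their shared mother (r = 1/4) and first cousins through their fathers (r = 1/8).
r = 1/4 + 1/8 = 0.375.

0.375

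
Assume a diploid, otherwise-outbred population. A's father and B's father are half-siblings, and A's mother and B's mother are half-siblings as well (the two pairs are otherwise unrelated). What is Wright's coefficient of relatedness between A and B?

0.125

Independent pedigree routes through distinct common ancestors add.
A and B are related in two ways: half first cousins through their fathers (r = 1/16) and half first cousins through their mothers (r = 1/16).
r = 1/16 + 1/16 = 1/8 = 0.125.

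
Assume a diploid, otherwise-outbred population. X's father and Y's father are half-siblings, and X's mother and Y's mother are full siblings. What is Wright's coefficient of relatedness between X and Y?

With two independent routes of shared ancestry, r is the sum of the two contributions.
X and Y are related in two ways: half first cousins through their fathers (r = 1/16) and first cousins through their mothers (r = 1/8).
r = 1/16 + 1/8 = 3/16 = 0.1875.

0.1875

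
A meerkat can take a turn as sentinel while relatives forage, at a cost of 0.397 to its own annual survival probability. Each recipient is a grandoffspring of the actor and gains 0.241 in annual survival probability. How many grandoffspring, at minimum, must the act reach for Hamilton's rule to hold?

7

r to a grandoffspring = 0.25 (two parent–offspring links: r = (1/2)^2 = 1/4).
Hamilton's rule: n·r·B > C  ⇒  n > C/(r·B) = 0.397/(0.25·0.241) = 6.589.
The smallest integer exceeding 6.589 is 7.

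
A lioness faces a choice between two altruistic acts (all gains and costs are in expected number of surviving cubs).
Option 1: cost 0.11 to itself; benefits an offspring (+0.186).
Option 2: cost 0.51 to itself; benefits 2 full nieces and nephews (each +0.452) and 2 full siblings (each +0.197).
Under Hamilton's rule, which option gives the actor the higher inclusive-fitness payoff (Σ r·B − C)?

Option 1: r to an offspring = 0.5.
Option 1: Σ r·B − C = (1·0.5·0.186) − 0.11 = -0.017.
Option 2: r to a full niece or nephew = 0.25.
Option 2: r to a full sibling = 0.5.
Option 2: Σ r·B − C = (2·0.25·0.452 + 2·0.5·0.197) − 0.51 = -0.087.
Option 1 has the higher net inclusive-fitness payoff.

Option 1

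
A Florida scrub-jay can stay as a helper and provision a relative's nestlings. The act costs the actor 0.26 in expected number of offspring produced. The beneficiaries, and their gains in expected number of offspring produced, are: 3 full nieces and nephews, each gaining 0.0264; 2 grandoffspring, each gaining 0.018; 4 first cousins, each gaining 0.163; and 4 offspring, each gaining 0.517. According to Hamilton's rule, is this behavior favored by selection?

Yes

Hamilton's rule: the trait is favored when the sum of r·B over every recipient exceeds the actor's cost C.
r to a full niece or nephew = 1/4 (full aunt/uncle↔niece/nephew: two paths of length 3 through the shared grandparent pair: r = 2·(1/2)^3 = 1/4).
r to a grandoffspring = 0.25 (two parent–offspring links: r = (1/2)^2 = 1/4).
r to a first cousin = 1/8 (first cousins share one grandparent pair — two paths of length 4: r = 2·(1/2)^4 = 1/8).
r to an offspring = 1/2 (one parent–offspring link: r = (1/2)^1 = 1/2).
Summing one r·B term per recipient: 3·0.25·0.0264 + 2·0.25·0.018 + 4·0.125·0.163 + 4·0.5·0.517 = 1.1443.
1.1443 > 0.26: the indirect benefit exceeds the cost.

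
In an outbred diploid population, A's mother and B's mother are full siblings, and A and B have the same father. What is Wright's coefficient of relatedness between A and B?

0.375

With two independent routes of shared ancestry, r is the sum of the two contributions.
A and B are related in two ways: first cousins through their mothers (r = 1/8) and half-sibs through their shared father (r = 1/4).
r = 1/8 + 1/4 = 3/8 = 0.375.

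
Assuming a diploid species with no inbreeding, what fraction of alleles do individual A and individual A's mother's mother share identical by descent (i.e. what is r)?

0.25

Each parent–offspring link contributes a factor of 1/2, and independent paths through distinct common ancestors add.
Two parent–offspring links: r = (1/2)^2 = 1/4.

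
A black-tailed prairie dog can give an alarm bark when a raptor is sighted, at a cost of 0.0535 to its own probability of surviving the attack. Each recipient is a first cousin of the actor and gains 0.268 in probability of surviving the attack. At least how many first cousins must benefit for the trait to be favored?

r to a first cousin = 1/8 (first cousins share one grandparent pair — two paths of length 4: r = 2·(1/2)^4 = 1/8).
Hamilton's rule: n·r·B > C  ⇒  n > C/(r·B) = 0.0535/(0.125·0.268) = 1.597.
The smallest integer exceeding 1.597 is 2.

2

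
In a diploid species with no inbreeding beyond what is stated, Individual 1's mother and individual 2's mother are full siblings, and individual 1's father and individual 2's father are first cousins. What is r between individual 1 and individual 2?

0.15625

Wright's path rule: contributions from independent ancestry routes add.
Individual 1 and individual 2 are related in two ways: first cousins through their mothers (r = 1/8) and second cousins through their fathers (r = 1/32).
r = 1/8 + 1/32 = 5/32 = 0.15625.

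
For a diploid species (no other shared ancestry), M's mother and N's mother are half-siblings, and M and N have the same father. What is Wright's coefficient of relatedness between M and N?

Relatedness sums over independent paths through distinct common ancestors.
M and N are related in two ways: half first cousins through their mothers (r = 1/16) and half-sibs through their shared father (r = 1/4).
r = 1/16 + 1/4 = 5/16 = 0.3125.

0.3125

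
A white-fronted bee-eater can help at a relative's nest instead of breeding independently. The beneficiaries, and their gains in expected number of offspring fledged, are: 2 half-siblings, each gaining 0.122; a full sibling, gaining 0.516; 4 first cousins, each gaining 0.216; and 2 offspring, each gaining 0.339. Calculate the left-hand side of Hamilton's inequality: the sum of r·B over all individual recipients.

r to a half-sibling = 0.25 (half-sibs share one parent — one path of length 2: r = (1/2)^2 = 1/4).
r to a full sibling = 0.5 (full sibs share both parents — two paths of length 2: r = 2·(1/2)^2 = 1/2).
r to a first cousin = 1/8 (first cousins share one grandparent pair — two paths of length 4: r = 2·(1/2)^4 = 1/8).
r to an offspring = 0.5 (one parent–offspring link: r = (1/2)^1 = 1/2).
Summing one r·B term per recipient: 2·0.25·0.122 + 1·0.5·0.516 + 4·0.125·0.216 + 2·0.5·0.339 = 0.766.

0.766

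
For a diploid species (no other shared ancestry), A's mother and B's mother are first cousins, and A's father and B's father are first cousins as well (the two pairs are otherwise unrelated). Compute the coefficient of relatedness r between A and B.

0.0625

Relatedness sums over independent paths through distinct common ancestors.
A and B are related in two ways: second cousins through their mothers (r = 1/32) and second cousins through their fathers (r = 1/32).
r = 1/32 + 1/32 = 0.0625.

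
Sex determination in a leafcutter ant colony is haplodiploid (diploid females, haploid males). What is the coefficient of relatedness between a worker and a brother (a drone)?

0.25

Her haploid brother carries none of their father's genes and a random half of their mother's genome; that half matches the maternal half of her own genome with probability 1/2: r = 1/2 · 1/2 = 1/4.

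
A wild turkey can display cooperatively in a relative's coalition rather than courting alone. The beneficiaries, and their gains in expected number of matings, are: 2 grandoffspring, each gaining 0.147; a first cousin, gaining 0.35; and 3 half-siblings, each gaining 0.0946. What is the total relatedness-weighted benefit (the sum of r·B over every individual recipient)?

r to a grandoffspring = 0.25 (two parent–offspring links: r = (1/2)^2 = 1/4).
r to a first cousin = 0.125 (first cousins share one grandparent pair — two paths of length 4: r = 2·(1/2)^4 = 1/8).
r to a half-sibling = 1/4 (half-sibs share one parent — one path of length 2: r = (1/2)^2 = 1/4).
Summing one r·B term per recipient: 2·0.25·0.147 + 1·0.125·0.35 + 3·0.25·0.0946 = 0.1882.

0.1882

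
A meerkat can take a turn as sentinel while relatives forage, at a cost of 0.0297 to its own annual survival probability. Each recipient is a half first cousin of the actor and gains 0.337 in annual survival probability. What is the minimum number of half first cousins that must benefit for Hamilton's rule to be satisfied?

2

r to a half first cousin = 0.0625 (half first cousins share one grandparent — one path of length 4: r = (1/2)^4 = 1/16).
Hamilton's rule: n·r·B > C  ⇒  n > C/(r·B) = 0.0297/(0.0625·0.337) = 1.41.
The smallest integer exceeding 1.41 is 2.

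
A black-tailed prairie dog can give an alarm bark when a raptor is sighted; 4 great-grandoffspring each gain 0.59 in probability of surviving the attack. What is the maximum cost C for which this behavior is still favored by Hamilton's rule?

r to a great-grandoffspring = 0.125 (three parent–offspring links: r = (1/2)^3 = 1/8).
Hamilton's rule: n·r·B > C, so the trait is favored while C < n·r·B = 4·0.125·0.59 = 0.295.

0.295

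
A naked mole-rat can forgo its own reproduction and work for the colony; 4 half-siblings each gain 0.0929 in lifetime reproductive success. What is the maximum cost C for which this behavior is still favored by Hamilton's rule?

r to a half-sibling = 0.25 (half-sibs share one parent — one path of length 2: r = (1/2)^2 = 1/4).
Hamilton's rule: n·r·B > C, so the trait is favored while C < n·r·B = 4·0.25·0.0929 = 0.0929.

0.0929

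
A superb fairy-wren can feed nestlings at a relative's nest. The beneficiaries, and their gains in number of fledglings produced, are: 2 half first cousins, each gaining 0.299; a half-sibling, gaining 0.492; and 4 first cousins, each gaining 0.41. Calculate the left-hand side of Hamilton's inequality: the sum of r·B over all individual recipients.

r to a half first cousin = 0.0625 (half first cousins share one grandparent — one path of length 4: r = (1/2)^4 = 1/16).
r to a half-sibling = 0.25 (half-sibs share one parent — one path of length 2: r = (1/2)^2 = 1/4).
r to a first cousin = 0.125 (first cousins share one grandparent pair — two paths of length 4: r = 2·(1/2)^4 = 1/8).
Summing one r·B term per recipient: 2·0.0625·0.299 + 1·0.25·0.492 + 4·0.125·0.41 = 0.365375.

0.365375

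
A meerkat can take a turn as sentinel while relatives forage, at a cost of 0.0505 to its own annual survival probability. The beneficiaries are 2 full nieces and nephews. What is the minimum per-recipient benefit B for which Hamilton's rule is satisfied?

r to a full niece or nephew = 1/4 (full aunt/uncle↔niece/nephew: two paths of length 3 through the shared grandparent pair: r = 2·(1/2)^3 = 1/4).
Hamilton's rule with n recipients of equal r: n·r·B > C, so B > C/(n·r) = 0.0505/(2·0.25) = 0.101.

0.101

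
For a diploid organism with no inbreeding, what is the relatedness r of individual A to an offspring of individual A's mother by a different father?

Each parent–offspring link contributes a factor of 1/2, and independent paths through distinct common ancestors add.
Half-sibs share one parent — one path of length 2: r = (1/2)^2 = 1/4.

0.25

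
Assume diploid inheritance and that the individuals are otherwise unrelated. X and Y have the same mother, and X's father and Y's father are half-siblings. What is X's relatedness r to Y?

0.3125

Relatedness sums over independent paths through distinct common ancestors.
X and Y are related in two ways: half-sibs through their shared mother (r = 1/4) and half first cousins through their fathers (r = 1/16).
r = 1/4 + 1/16 = 5/16 = 0.3125.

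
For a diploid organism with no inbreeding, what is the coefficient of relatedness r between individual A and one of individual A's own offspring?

Each parent–offspring link contributes a factor of 1/2, and independent paths through distinct common ancestors add.
One parent–offspring link: r = (1/2)^1 = 1/2.

0.5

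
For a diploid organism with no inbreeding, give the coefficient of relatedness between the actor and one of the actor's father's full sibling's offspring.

0.125

Each parent–offspring link contributes a factor of 1/2, and independent paths through distinct common ancestors add.
First cousins share one grandparent pair — two paths of length 4: r = 2·(1/2)^4 = 1/8.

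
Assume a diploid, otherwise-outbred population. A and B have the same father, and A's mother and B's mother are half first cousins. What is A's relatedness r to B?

Wright's path rule: contributions from independent ancestry routes add.
A and B are related in two ways: half-sibs through their shared father (r = 1/4) and half second cousins through their mothers (r = 1/64).
r = 1/4 + 1/64 = 17/64 = 0.265625.

0.265625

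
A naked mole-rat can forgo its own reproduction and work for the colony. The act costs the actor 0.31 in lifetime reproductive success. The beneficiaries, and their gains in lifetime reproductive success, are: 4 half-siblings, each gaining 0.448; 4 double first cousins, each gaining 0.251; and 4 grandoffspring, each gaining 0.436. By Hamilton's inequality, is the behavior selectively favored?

Hamilton's rule: the trait is favored when the sum of r·B over every recipient exceeds the actor's cost C.
r to a half-sibling = 1/4 (half-sibs share one parent — one path of length 2: r = (1/2)^2 = 1/4).
r to a double first cousin = 1/4 (double first cousins share both grandparent pairs — four paths of length 4: r = 4·(1/2)^4 = 1/4).
r to a grandoffspring = 1/4 (two parent–offspring links: r = (1/2)^2 = 1/4).
Summing one r·B term per recipient: 4·0.25·0.448 + 4·0.25·0.251 + 4·0.25·0.436 = 1.135.
1.135 > 0.31: the indirect benefit exceeds the cost.

Yes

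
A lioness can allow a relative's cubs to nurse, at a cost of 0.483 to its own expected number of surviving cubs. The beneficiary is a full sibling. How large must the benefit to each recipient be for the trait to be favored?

0.966

r to a full sibling = 1/2 (full sibs share both parents — two paths of length 2: r = 2·(1/2)^2 = 1/2).
Hamilton's rule with n recipients of equal r: n·r·B > C, so B > C/(n·r) = 0.483/(1·0.5) = 0.966.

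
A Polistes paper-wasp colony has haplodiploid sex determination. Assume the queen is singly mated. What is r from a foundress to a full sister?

0.75

Haplodiploid full sisters inherit their father's entire haploid genome identically (contributing 1/2) and on average half of their mother's contribution (1/2 · 1/2 = 1/4); r = 1/2 + 1/4 = 3/4.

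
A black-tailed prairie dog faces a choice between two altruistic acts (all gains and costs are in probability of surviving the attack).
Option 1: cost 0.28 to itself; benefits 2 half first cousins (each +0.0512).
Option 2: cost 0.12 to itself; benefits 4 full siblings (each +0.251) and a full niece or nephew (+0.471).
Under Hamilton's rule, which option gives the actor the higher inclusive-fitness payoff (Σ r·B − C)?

Option 2

Option 1: r to a half first cousin = 0.0625.
Option 1: Σ r·B − C = (2·0.0625·0.0512) − 0.28 = -0.2736.
Option 2: r to a full sibling = 0.5.
Option 2: r to a full niece or nephew = 0.25.
Option 2: Σ r·B − C = (4·0.5·0.251 + 1·0.25·0.471) − 0.12 = 0.49975.
Option 2 has the higher net inclusive-fitness payoff.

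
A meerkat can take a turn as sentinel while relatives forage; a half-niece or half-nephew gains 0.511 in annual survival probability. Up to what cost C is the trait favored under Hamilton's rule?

r to a half-niece or half-nephew = 0.125 (half-aunt/uncle↔niece/nephew: one path of length 3: r = (1/2)^3 = 1/8).
Hamilton's rule: n·r·B > C, so the trait is favored while C < n·r·B = 1·0.125·0.511 = 0.063875.

0.063875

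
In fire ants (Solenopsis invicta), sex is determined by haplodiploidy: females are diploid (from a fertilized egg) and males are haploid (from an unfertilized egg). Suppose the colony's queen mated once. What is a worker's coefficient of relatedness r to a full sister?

Haplodiploid full sisters inherit their father's entire haploid genome identically (contributing 1/2) and on average half of their mother's contribution (1/2 · 1/2 = 1/4); r = 1/2 + 1/4 = 3/4.

0.75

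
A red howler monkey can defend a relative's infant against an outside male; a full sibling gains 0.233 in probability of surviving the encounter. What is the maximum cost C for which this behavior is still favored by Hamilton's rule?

r to a full sibling = 0.5 (full sibs share both parents — two paths of length 2: r = 2·(1/2)^2 = 1/2).
Hamilton's rule: n·r·B > C, so the trait is favored while C < n·r·B = 1·0.5·0.233 = 0.1165.

0.1165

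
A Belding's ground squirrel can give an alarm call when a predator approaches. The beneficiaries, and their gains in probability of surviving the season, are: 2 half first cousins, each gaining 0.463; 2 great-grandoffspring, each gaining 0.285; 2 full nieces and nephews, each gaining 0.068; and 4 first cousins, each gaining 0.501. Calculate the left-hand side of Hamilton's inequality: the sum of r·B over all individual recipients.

r to a half first cousin = 0.0625 (half first cousins share one grandparent — one path of length 4: r = (1/2)^4 = 1/16).
r to a great-grandoffspring = 1/8 (three parent–offspring links: r = (1/2)^3 = 1/8).
r to a full niece or nephew = 0.25 (full aunt/uncle↔niece/nephew: two paths of length 3 through the shared grandparent pair: r = 2·(1/2)^3 = 1/4).
r to a first cousin = 1/8 (first cousins share one grandparent pair — two paths of length 4: r = 2·(1/2)^4 = 1/8).
Summing one r·B term per recipient: 2·0.0625·0.463 + 2·0.125·0.285 + 2·0.25·0.068 + 4·0.125·0.501 = 0.413625.

0.413625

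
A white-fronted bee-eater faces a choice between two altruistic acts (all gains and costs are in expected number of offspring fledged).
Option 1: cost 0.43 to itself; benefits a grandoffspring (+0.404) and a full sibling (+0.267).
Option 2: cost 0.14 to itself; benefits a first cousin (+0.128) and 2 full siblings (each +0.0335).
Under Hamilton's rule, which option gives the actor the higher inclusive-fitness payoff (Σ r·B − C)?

Option 1: r to a grandoffspring = 0.25.
Option 1: r to a full sibling = 0.5.
Option 1: Σ r·B − C = (1·0.25·0.404 + 1·0.5·0.267) − 0.43 = -0.1955.
Option 2: r to a first cousin = 0.125.
Option 2: r to a full sibling = 0.5.
Option 2: Σ r·B − C = (1·0.125·0.128 + 2·0.5·0.0335) − 0.14 = -0.0905.
Option 2 has the higher net inclusive-fitness payoff.

Option 2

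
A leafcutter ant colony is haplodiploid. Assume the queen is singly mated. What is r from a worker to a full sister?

Haplodiploid full sisters inherit their father's entire haploid genome identically (contributing 1/2) and on average half of their mother's contribution (1/2 · 1/2 = 1/4); r = 1/2 + 1/4 = 3/4.

0.75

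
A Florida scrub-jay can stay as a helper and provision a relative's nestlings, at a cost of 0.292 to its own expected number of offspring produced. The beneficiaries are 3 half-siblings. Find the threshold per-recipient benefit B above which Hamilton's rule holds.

0.3893

r to a half-sibling = 0.25 (half-sibs share one parent — one path of length 2: r = (1/2)^2 = 1/4).
Hamilton's rule with n recipients of equal r: n·r·B > C, so B > C/(n·r) = 0.292/(3·0.25) = 0.3893.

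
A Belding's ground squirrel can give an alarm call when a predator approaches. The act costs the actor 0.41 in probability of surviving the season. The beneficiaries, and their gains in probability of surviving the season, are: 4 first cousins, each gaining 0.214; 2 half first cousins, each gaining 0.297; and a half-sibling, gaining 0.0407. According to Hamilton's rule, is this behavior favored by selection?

Hamilton's rule: the trait is favored when the sum of r·B over every recipient exceeds the actor's cost C.
r to a first cousin = 0.125 (first cousins share one grandparent pair — two paths of length 4: r = 2·(1/2)^4 = 1/8).
r to a half first cousin = 0.0625 (half first cousins share one grandparent — one path of length 4: r = (1/2)^4 = 1/16).
r to a half-sibling = 0.25 (half-sibs share one parent — one path of length 2: r = (1/2)^2 = 1/4).
Summing one r·B term per recipient: 4·0.125·0.214 + 2·0.0625·0.297 + 1·0.25·0.0407 = 0.1543.
0.1543 < 0.41: the indirect benefit is less than the cost.

No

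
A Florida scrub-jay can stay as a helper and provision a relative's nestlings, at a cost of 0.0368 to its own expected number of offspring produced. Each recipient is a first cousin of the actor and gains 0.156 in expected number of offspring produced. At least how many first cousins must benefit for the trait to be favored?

2

r to a first cousin = 0.125 (first cousins share one grandparent pair — two paths of length 4: r = 2·(1/2)^4 = 1/8).
Hamilton's rule: n·r·B > C  ⇒  n > C/(r·B) = 0.0368/(0.125·0.156) = 1.887.
The smallest integer exceeding 1.887 is 2.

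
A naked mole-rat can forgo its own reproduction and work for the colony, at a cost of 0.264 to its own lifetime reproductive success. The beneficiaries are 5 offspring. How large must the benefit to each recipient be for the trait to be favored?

0.1056

r to an offspring = 0.5 (one parent–offspring link: r = (1/2)^1 = 1/2).
Hamilton's rule with n recipients of equal r: n·r·B > C, so B > C/(n·r) = 0.264/(5·0.5) = 0.1056.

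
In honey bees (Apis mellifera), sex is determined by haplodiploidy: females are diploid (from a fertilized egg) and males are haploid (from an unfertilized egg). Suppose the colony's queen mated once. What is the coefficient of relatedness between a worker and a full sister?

0.75

Haplodiploid full sisters inherit their father's entire haploid genome identically (contributing 1/2) and on average half of their mother's contribution (1/2 · 1/2 = 1/4); r = 1/2 + 1/4 = 3/4.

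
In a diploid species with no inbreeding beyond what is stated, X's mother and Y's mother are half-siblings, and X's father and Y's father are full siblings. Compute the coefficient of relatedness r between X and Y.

Independent pedigree routes through distinct common ancestors add.
X and Y are related in two ways: half first cousins through their mothers (r = 1/16) and first cousins through their fathers (r = 1/8).
r = 1/16 + 1/8 = 0.1875.

0.1875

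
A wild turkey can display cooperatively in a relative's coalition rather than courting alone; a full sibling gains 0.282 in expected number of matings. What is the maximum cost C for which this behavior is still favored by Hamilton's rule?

0.141

r to a full sibling = 0.5 (full sibs share both parents — two paths of length 2: r = 2·(1/2)^2 = 1/2).
Hamilton's rule: n·r·B > C, so the trait is favored while C < n·r·B = 1·0.5·0.282 = 0.141.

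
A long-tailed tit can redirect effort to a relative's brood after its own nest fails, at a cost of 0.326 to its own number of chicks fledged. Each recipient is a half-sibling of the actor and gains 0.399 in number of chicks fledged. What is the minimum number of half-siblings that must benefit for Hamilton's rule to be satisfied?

4

r to a half-sibling = 1/4 (half-sibs share one parent — one path of length 2: r = (1/2)^2 = 1/4).
Hamilton's rule: n·r·B > C  ⇒  n > C/(r·B) = 0.326/(0.25·0.399) = 3.268.
The smallest integer exceeding 3.268 is 4.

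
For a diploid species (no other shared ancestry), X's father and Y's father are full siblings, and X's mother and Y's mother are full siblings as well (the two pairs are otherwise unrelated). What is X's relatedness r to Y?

Relatedness sums over independent paths through distinct common ancestors.
X and Y are related in two ways: first cousins through their fathers (r = 1/8) and first cousins through their mothers (r = 1/8) — i.e. double first cousins.
r = 1/8 + 1/8 = 1/4 = 0.25.

0.25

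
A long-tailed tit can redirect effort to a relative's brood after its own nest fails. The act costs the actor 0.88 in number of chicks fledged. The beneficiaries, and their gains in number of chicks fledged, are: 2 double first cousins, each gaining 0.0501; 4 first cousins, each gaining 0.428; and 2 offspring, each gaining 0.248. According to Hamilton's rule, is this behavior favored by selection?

No

Hamilton's rule: the trait is favored when the sum of r·B over every recipient exceeds the actor's cost C.
r to a double first cousin = 0.25 (double first cousins share both grandparent pairs — four paths of length 4: r = 4·(1/2)^4 = 1/4).
r to a first cousin = 0.125 (first cousins share one grandparent pair — two paths of length 4: r = 2·(1/2)^4 = 1/8).
r to an offspring = 1/2 (one parent–offspring link: r = (1/2)^1 = 1/2).
Summing one r·B term per recipient: 2·0.25·0.0501 + 4·0.125·0.428 + 2·0.5·0.248 = 0.48705.
0.48705 < 0.88: the indirect benefit is less than the cost.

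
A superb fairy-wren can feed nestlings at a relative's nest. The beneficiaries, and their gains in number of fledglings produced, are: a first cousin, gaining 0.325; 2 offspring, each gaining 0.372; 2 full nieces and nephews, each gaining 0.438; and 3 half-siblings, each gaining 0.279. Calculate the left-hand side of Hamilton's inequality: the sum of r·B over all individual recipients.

r to a first cousin = 1/8 (first cousins share one grandparent pair — two paths of length 4: r = 2·(1/2)^4 = 1/8).
r to an offspring = 1/2 (one parent–offspring link: r = (1/2)^1 = 1/2).
r to a full niece or nephew = 1/4 (full aunt/uncle↔niece/nephew: two paths of length 3 through the shared grandparent pair: r = 2·(1/2)^3 = 1/4).
r to a half-sibling = 1/4 (half-sibs share one parent — one path of length 2: r = (1/2)^2 = 1/4).
Summing one r·B term per recipient: 1·0.125·0.325 + 2·0.5·0.372 + 2·0.25·0.438 + 3·0.25·0.279 = 0.840875.

0.840875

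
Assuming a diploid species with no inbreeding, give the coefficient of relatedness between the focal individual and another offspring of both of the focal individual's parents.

Each parent–offspring link contributes a factor of 1/2, and independent paths through distinct common ancestors add.
Full sibs share both parents — two paths of length 2: r = 2·(1/2)^2 = 1/2.

0.5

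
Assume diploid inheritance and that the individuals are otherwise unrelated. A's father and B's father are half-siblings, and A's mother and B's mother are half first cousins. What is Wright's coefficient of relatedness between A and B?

0.078125

Independent pedigree routes through distinct common ancestors add.
A and B are related in two ways: half first cousins through their fathers (r = 1/16) and half second cousins through their mothers (r = 1/64).
r = 1/16 + 1/64 = 5/64 = 0.078125.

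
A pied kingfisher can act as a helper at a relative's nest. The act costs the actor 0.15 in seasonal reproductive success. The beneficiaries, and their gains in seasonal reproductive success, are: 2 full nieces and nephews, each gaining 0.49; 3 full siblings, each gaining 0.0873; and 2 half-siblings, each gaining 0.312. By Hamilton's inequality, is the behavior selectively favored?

Hamilton's rule: the trait is favored when the sum of r·B over every recipient exceeds the actor's cost C.
r to a full niece or nephew = 1/4 (full aunt/uncle↔niece/nephew: two paths of length 3 through the shared grandparent pair: r = 2·(1/2)^3 = 1/4).
r to a full sibling = 1/2 (full sibs share both parents — two paths of length 2: r = 2·(1/2)^2 = 1/2).
r to a half-sibling = 0.25 (half-sibs share one parent — one path of length 2: r = (1/2)^2 = 1/4).
Summing one r·B term per recipient: 2·0.25·0.49 + 3·0.5·0.0873 + 2·0.25·0.312 = 0.53195.
0.53195 > 0.15: the indirect benefit exceeds the cost.

Yes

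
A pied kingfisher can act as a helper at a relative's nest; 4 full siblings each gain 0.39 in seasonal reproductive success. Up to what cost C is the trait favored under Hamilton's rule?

0.78

r to a full sibling = 0.5 (full sibs share both parents — two paths of length 2: r = 2·(1/2)^2 = 1/2).
Hamilton's rule: n·r·B > C, so the trait is favored while C < n·r·B = 4·0.5·0.39 = 0.78.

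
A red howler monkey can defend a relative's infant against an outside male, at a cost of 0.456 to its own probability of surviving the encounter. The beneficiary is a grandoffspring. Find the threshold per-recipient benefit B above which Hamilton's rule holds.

r to a grandoffspring = 0.25 (two parent–offspring links: r = (1/2)^2 = 1/4).
Hamilton's rule with n recipients of equal r: n·r·B > C, so B > C/(n·r) = 0.456/(1·0.25) = 1.824.

1.824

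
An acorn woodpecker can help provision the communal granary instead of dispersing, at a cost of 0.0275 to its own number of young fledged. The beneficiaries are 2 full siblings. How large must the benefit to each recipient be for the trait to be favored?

0.0275

r to a full sibling = 0.5 (full sibs share both parents — two paths of length 2: r = 2·(1/2)^2 = 1/2).
Hamilton's rule with n recipients of equal r: n·r·B > C, so B > C/(n·r) = 0.0275/(2·0.5) = 0.0275.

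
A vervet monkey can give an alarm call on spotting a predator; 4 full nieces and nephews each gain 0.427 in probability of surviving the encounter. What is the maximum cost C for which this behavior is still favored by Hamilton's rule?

r to a full niece or nephew = 0.25 (full aunt/uncle↔niece/nephew: two paths of length 3 through the shared grandparent pair: r = 2·(1/2)^3 = 1/4).
Hamilton's rule: n·r·B > C, so the trait is favored while C < n·r·B = 4·0.25·0.427 = 0.427.

0.427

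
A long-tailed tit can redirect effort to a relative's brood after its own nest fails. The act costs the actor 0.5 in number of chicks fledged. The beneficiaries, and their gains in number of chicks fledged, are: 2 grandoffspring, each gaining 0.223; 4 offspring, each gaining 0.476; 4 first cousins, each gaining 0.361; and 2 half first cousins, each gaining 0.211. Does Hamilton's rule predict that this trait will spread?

Hamilton's rule: the trait is favored when the sum of r·B over every recipient exceeds the actor's cost C.
r to a grandoffspring = 0.25 (two parent–offspring links: r = (1/2)^2 = 1/4).
r to an offspring = 1/2 (one parent–offspring link: r = (1/2)^1 = 1/2).
r to a first cousin = 0.125 (first cousins share one grandparent pair — two paths of length 4: r = 2·(1/2)^4 = 1/8).
r to a half first cousin = 0.0625 (half first cousins share one grandparent — one path of length 4: r = (1/2)^4 = 1/16).
Summing one r·B term per recipient: 2·0.25·0.223 + 4·0.5·0.476 + 4·0.125·0.361 + 2·0.0625·0.211 = 1.270375.
1.270375 > 0.5: the indirect benefit exceeds the cost.

Yes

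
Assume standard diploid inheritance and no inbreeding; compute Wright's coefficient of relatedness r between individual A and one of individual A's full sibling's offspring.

Each parent–offspring link contributes a factor of 1/2, and independent paths through distinct common ancestors add.
Full aunt/uncle↔niece/nephew: two paths of length 3 through the shared grandparent pair: r = 2·(1/2)^3 = 1/4.

0.25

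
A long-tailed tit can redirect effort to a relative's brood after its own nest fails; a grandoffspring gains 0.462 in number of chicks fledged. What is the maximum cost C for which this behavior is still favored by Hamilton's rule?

0.1155

r to a grandoffspring = 1/4 (two parent–offspring links: r = (1/2)^2 = 1/4).
Hamilton's rule: n·r·B > C, so the trait is favored while C < n·r·B = 1·0.25·0.462 = 0.1155.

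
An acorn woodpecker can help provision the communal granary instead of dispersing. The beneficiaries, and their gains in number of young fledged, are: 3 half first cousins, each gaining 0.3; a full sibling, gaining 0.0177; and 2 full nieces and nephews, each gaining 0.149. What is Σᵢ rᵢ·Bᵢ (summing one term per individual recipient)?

r to a half first cousin = 0.0625 (half first cousins share one grandparent — one path of length 4: r = (1/2)^4 = 1/16).
r to a full sibling = 1/2 (full sibs share both parents — two paths of length 2: r = 2·(1/2)^2 = 1/2).
r to a full niece or nephew = 0.25 (full aunt/uncle↔niece/nephew: two paths of length 3 through the shared grandparent pair: r = 2·(1/2)^3 = 1/4).
Summing one r·B term per recipient: 3·0.0625·0.3 + 1·0.5·0.0177 + 2·0.25·0.149 = 0.1396.

0.1396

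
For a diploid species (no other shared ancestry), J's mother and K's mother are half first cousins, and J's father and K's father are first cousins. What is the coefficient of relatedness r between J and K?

With two independent routes of shared ancestry, r is the sum of the two contributions.
J and K are related in two ways: half second cousins through their mothers (r = 1/64) and second cousins through their fathers (r = 1/32).
r = 1/64 + 1/32 = 0.046875.

0.046875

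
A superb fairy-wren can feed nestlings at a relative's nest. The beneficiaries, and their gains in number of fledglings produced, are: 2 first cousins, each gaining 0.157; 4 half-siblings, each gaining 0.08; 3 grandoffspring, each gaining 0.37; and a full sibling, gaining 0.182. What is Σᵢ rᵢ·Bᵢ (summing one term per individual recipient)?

0.48775

r to a first cousin = 1/8 (first cousins share one grandparent pair — two paths of length 4: r = 2·(1/2)^4 = 1/8).
r to a half-sibling = 0.25 (half-sibs share one parent — one path of length 2: r = (1/2)^2 = 1/4).
r to a grandoffspring = 0.25 (two parent–offspring links: r = (1/2)^2 = 1/4).
r to a full sibling = 0.5 (full sibs share both parents — two paths of length 2: r = 2·(1/2)^2 = 1/2).
Summing one r·B term per recipient: 2·0.125·0.157 + 4·0.25·0.08 + 3·0.25·0.37 + 1·0.5·0.182 = 0.48775.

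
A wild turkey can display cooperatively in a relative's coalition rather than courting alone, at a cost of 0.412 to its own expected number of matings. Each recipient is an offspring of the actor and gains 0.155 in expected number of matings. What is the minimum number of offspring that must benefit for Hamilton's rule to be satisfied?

r to an offspring = 1/2 (one parent–offspring link: r = (1/2)^1 = 1/2).
Hamilton's rule: n·r·B > C  ⇒  n > C/(r·B) = 0.412/(0.5·0.155) = 5.316.
The smallest integer exceeding 5.316 is 6.

6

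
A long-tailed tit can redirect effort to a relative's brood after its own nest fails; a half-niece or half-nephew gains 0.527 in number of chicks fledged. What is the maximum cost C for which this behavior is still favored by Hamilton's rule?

r to a half-niece or half-nephew = 0.125 (half-aunt/uncle↔niece/nephew: one path of length 3: r = (1/2)^3 = 1/8).
Hamilton's rule: n·r·B > C, so the trait is favored while C < n·r·B = 1·0.125·0.527 = 0.065875.

0.065875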